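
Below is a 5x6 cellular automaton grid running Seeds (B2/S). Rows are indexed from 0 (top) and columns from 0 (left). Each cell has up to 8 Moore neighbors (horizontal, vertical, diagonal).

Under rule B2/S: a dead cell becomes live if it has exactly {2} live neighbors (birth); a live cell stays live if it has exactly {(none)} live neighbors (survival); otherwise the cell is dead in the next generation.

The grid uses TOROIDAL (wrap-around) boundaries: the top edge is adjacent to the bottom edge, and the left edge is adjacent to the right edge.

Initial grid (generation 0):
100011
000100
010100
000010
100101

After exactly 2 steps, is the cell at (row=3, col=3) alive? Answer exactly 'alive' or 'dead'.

Answer: dead

Derivation:
Simulating step by step:
Generation 0 (given above): 10 live cells
Generation 1: 5 live cells
011000
010000
000000
010000
010000
Generation 2: 6 live cells
000000
100000
111000
101000
000000

Cell (3,3) at generation 2: 0 -> dead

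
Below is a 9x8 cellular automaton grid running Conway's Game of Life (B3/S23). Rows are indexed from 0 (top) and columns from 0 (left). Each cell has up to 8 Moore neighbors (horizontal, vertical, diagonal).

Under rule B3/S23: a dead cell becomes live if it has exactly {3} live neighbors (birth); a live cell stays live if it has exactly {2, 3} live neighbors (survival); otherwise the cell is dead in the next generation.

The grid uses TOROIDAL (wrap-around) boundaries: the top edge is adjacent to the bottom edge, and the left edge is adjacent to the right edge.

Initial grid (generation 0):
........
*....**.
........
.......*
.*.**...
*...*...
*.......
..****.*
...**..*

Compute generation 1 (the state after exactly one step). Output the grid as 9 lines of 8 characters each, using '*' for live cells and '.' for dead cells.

Answer: ....****
........
......**
........
*..**...
**.**...
**...*.*
*.*..***
..*..**.

Derivation:
Simulating step by step:
Generation 0 (given above): 18 live cells
Generation 1: 25 live cells
(generation 1 grid is the final answer)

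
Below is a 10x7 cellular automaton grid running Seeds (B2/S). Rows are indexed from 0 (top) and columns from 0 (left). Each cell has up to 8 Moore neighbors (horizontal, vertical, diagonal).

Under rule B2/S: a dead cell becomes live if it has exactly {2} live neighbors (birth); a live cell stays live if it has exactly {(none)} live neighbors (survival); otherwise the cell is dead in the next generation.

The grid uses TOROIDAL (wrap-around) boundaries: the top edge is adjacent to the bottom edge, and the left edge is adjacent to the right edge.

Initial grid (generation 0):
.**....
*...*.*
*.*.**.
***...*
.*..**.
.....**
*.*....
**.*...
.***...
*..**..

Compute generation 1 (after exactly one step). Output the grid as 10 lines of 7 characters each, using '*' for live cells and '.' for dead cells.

Simulating step by step:
Generation 0 (given above): 29 live cells
Generation 1: 9 live cells
(generation 1 grid is the final answer)

Answer: .......
.......
.......
.......
...*...
..**...
...***.
....*.*
......*
.......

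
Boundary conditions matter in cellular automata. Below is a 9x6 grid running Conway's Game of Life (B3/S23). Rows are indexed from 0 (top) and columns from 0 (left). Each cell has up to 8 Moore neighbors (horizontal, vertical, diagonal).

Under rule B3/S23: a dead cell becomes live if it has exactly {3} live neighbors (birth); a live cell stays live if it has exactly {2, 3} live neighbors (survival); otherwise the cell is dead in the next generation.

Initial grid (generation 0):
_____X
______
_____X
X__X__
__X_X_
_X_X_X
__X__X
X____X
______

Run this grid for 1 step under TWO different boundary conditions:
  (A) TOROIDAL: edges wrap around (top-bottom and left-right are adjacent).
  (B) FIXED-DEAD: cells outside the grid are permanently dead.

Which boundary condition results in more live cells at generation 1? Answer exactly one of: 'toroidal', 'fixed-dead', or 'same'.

Answer: toroidal

Derivation:
Under TOROIDAL boundary, generation 1:
______
______
______
___XXX
XXX_XX
XX_X_X
_XX__X
X____X
X____X
Population = 19

Under FIXED-DEAD boundary, generation 1:
______
______
______
___XX_
_XX_X_
_X_X_X
_XX__X
______
______
Population = 11

Comparison: toroidal=19, fixed-dead=11 -> toroidal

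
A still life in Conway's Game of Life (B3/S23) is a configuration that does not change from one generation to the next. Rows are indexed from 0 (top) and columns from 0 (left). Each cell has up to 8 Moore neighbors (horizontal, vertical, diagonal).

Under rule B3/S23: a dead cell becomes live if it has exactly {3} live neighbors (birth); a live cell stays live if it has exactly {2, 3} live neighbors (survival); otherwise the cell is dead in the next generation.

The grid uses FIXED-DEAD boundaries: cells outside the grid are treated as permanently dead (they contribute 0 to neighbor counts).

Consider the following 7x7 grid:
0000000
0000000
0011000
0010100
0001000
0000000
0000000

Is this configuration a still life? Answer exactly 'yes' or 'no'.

Answer: yes

Derivation:
Compute generation 1 and compare to generation 0 (given above):
Generation 1:
0000000
0000000
0011000
0010100
0001000
0000000
0000000
The grids are IDENTICAL -> still life.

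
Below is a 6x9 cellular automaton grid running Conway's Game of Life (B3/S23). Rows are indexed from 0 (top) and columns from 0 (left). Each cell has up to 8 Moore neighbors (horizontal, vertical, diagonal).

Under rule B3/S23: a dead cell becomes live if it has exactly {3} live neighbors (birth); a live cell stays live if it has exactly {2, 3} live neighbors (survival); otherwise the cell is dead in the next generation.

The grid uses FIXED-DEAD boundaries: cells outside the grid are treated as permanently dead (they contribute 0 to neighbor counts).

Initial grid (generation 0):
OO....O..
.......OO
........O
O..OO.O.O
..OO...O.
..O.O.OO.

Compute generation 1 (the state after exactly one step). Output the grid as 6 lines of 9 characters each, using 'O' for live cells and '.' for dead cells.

Simulating step by step:
Generation 0 (given above): 18 live cells
Generation 1: 14 live cells
(generation 1 grid is the final answer)

Answer: .......O.
.......OO
........O
..OOO...O
.OO.....O
..O...OO.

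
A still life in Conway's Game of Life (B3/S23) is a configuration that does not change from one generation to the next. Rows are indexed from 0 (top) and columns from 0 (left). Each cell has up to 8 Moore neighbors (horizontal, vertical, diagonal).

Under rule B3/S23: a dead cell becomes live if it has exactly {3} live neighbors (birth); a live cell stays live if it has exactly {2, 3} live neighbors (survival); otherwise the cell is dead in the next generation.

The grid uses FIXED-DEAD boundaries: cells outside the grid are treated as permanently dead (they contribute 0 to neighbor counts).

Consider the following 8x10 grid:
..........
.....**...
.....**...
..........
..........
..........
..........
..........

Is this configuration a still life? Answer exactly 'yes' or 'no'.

Compute generation 1 and compare to generation 0 (given above):
Generation 1:
..........
.....**...
.....**...
..........
..........
..........
..........
..........
The grids are IDENTICAL -> still life.

Answer: yes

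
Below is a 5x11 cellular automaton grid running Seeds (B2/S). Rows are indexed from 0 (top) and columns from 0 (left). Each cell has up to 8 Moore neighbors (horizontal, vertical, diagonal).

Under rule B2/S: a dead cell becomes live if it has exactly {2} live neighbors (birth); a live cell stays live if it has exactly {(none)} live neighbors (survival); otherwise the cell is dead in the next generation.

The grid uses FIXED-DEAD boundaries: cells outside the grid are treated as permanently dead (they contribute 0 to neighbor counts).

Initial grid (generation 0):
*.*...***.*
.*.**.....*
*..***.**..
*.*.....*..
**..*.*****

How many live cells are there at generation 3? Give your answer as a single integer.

Simulating step by step:
Generation 0 (given above): 27 live cells
Generation 1: 7 live cells
....**.....
...........
......*....
..........*
..**.*.....
Generation 2: 8 live cells
...........
....*.*....
...........
..*****....
....*......
Generation 3: 6 live cells
.....*.....
.....*.....
..*....*...
...........
..*...*....
Population at generation 3: 6

Answer: 6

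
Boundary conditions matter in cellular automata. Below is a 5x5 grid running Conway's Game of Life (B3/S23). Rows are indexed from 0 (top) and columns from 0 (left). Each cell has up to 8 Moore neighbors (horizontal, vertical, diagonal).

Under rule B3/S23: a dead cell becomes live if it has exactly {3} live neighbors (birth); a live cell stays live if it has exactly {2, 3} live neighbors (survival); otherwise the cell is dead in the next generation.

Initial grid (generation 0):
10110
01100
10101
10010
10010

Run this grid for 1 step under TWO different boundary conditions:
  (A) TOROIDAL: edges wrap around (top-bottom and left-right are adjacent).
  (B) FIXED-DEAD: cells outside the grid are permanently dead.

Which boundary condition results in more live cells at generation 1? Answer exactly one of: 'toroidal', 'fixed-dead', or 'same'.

Answer: toroidal

Derivation:
Under TOROIDAL boundary, generation 1:
10010
00000
10101
10110
10010
Population = 10

Under FIXED-DEAD boundary, generation 1:
00110
10000
10100
10111
00000
Population = 9

Comparison: toroidal=10, fixed-dead=9 -> toroidal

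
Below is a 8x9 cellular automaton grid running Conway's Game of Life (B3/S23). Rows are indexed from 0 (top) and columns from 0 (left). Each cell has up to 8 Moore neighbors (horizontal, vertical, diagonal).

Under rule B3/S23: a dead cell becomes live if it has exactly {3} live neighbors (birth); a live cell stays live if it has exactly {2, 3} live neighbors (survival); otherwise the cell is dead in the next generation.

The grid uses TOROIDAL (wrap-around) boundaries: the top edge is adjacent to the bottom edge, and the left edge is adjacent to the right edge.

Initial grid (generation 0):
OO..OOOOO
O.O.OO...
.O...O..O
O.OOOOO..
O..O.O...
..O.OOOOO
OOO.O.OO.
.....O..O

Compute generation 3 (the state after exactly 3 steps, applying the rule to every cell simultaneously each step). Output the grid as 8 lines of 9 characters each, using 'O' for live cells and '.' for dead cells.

Answer: .OO.O....
..OO....O
.......O.
.........
...O...O.
O.OO....O
.O.O.....
.........

Derivation:
Simulating step by step:
Generation 0 (given above): 37 live cells
Generation 1: 19 live cells
.O.O...O.
..OO.....
........O
O.OO..O.O
O........
..O......
OOO.O....
..OO.....
Generation 2: 21 live cells
.O..O....
..OO.....
OO.....OO
OO.....OO
O.OO....O
O.OO.....
.........
O...O....
Generation 3: 15 live cells
(generation 3 grid is the final answer)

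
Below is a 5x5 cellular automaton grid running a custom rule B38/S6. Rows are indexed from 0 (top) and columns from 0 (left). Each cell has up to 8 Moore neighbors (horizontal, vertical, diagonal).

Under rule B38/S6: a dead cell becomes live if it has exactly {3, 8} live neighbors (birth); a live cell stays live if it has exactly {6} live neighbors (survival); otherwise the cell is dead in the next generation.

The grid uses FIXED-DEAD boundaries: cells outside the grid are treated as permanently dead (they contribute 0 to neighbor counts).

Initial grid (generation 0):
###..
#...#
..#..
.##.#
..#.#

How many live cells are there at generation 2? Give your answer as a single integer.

Answer: 0

Derivation:
Simulating step by step:
Generation 0 (given above): 11 live cells
Generation 1: 3 live cells
.....
..##.
.....
.....
.#...
Generation 2: 0 live cells
.....
.....
.....
.....
.....
Population at generation 2: 0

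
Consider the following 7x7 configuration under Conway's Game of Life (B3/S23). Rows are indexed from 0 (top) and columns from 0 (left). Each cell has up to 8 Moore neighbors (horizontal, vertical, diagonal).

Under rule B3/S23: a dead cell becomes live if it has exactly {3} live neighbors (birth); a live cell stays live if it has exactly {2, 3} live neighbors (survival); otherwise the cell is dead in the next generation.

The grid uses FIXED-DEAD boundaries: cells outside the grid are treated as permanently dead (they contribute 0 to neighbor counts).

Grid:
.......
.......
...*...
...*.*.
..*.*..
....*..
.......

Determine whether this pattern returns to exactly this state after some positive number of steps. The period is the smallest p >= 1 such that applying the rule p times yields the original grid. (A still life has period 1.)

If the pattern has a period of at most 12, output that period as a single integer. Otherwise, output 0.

Answer: 2

Derivation:
Simulating and comparing each generation to the original:
Gen 0 (original, given above): 6 live cells
Gen 1: 6 live cells, differs from original
Gen 2: 6 live cells, MATCHES original -> period = 2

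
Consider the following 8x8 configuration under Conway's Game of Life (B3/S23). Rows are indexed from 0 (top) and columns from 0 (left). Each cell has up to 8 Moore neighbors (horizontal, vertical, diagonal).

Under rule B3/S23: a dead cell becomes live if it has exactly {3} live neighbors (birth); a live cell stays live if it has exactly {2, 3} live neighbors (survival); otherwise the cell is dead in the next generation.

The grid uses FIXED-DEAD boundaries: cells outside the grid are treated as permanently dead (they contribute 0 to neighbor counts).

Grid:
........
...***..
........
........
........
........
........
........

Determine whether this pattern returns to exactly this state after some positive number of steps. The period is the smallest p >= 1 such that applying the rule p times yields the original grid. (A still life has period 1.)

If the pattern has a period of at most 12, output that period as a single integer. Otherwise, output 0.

Answer: 2

Derivation:
Simulating and comparing each generation to the original:
Gen 0 (original, given above): 3 live cells
Gen 1: 3 live cells, differs from original
Gen 2: 3 live cells, MATCHES original -> period = 2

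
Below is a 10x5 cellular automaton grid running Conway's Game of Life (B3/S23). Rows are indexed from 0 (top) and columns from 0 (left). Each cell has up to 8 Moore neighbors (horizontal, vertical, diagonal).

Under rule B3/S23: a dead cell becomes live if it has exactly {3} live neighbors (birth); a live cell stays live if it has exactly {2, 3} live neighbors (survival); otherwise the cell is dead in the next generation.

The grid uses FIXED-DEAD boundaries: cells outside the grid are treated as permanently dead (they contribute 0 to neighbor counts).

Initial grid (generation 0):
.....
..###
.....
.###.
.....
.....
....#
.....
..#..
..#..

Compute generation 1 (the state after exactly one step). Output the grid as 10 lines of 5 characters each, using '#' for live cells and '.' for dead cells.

Simulating step by step:
Generation 0 (given above): 9 live cells
Generation 1: 6 live cells
(generation 1 grid is the final answer)

Answer: ...#.
...#.
.#..#
..#..
..#..
.....
.....
.....
.....
.....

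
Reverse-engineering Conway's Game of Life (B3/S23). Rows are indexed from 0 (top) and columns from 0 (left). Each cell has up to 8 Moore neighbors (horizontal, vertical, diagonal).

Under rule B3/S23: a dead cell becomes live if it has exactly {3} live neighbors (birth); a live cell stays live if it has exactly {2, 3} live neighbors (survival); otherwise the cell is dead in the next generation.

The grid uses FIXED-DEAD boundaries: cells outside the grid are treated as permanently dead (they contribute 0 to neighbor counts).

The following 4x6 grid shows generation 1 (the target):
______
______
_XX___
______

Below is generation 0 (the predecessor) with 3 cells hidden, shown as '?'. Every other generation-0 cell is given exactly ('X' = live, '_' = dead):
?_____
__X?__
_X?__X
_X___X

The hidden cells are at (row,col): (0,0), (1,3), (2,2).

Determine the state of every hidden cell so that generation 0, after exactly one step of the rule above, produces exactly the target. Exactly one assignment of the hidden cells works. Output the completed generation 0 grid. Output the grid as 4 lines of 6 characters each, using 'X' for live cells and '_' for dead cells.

Answer: ______
__X___
_X___X
_X___X

Derivation:
Hidden generation-0 cells (in order): (0,0), (1,3), (2,2).
A hidden cell only influences target cells in its own 3x3 neighborhood. Try each of the 2^3 = 8 assignments, step the completed generation 0 forward once under B3/S23, and compare with the target:
  (0,0)=_ (1,3)=_ (2,2)=_ -> step reproduces the target at every cell -> ACCEPT
  (0,0)=_ (1,3)=_ (2,2)=X -> step gives (1,1)='X' but target has '_' -> reject
  (0,0)=_ (1,3)=X (2,2)=_ -> step gives (1,2)='X' but target has '_' -> reject
  (0,0)=_ (1,3)=X (2,2)=X -> step gives (1,1)='X' but target has '_' -> reject
  (0,0)=X (1,3)=_ (2,2)=_ -> step gives (1,1)='X' but target has '_' -> reject
  (0,0)=X (1,3)=_ (2,2)=X -> step gives (1,2)='X' but target has '_' -> reject
  (0,0)=X (1,3)=X (2,2)=_ -> step gives (1,1)='X' but target has '_' -> reject
  (0,0)=X (1,3)=X (2,2)=X -> step gives (1,2)='X' but target has '_' -> reject
Unique solution: (0,0)=dead, (1,3)=dead, (2,2)=dead.
Check: live-neighbor counts of every cell in the completed generation 0:
011100
121111
223121
212021
Applying B3/S23 to generation 0 with these counts gives:
______
______
_XX___
______
which matches the target exactly.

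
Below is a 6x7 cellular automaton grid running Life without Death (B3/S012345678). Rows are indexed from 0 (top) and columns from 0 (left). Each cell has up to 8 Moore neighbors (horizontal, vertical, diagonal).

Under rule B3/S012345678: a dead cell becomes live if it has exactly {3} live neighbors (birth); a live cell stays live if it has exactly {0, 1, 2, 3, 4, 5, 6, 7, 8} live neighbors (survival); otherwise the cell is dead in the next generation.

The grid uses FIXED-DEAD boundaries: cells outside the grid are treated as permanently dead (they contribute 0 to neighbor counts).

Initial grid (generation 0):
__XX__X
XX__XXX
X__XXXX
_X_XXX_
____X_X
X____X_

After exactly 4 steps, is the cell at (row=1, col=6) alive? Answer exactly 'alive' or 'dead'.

Simulating step by step:
Generation 0 (given above): 21 live cells
Generation 1: 25 live cells
_XXXX_X
XX__XXX
X__XXXX
_XXXXX_
___XX_X
X____X_
Generation 2: 28 live cells
XXXXX_X
XX__XXX
X__XXXX
_XXXXX_
_X_XX_X
X___XX_
Generation 3: 31 live cells
XXXXX_X
XX__XXX
X__XXXX
XXXXXX_
XX_XX_X
X__XXX_
Generation 4: 33 live cells
XXXXX_X
XX__XXX
X__XXXX
XXXXXX_
XX_XX_X
XXXXXX_

Cell (1,6) at generation 4: 1 -> alive

Answer: alive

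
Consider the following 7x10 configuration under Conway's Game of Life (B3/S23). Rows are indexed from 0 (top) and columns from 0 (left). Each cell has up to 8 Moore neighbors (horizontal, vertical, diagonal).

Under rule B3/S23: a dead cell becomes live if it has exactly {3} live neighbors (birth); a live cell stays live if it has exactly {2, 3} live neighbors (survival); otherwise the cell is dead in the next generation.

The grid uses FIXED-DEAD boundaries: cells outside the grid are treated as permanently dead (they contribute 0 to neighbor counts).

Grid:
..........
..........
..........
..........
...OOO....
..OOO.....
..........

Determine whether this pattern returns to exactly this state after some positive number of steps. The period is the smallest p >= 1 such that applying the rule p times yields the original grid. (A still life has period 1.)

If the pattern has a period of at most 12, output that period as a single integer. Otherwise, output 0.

Simulating and comparing each generation to the original:
Gen 0 (original, given above): 6 live cells
Gen 1: 6 live cells, differs from original
Gen 2: 6 live cells, MATCHES original -> period = 2

Answer: 2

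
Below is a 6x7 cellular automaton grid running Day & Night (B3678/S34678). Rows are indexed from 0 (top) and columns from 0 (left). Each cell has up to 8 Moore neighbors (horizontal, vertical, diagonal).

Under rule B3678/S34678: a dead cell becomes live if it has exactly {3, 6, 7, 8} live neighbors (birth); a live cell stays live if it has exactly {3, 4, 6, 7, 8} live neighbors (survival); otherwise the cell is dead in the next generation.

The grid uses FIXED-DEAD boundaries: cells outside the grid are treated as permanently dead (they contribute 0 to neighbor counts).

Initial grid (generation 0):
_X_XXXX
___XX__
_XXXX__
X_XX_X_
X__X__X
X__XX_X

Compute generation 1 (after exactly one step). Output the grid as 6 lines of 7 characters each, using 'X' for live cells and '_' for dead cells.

Simulating step by step:
Generation 0 (given above): 22 live cells
Generation 1: 13 live cells
(generation 1 grid is the final answer)

Answer: __XXXX_
_XXXX__
_X_X_X_
_______
___X___
_____X_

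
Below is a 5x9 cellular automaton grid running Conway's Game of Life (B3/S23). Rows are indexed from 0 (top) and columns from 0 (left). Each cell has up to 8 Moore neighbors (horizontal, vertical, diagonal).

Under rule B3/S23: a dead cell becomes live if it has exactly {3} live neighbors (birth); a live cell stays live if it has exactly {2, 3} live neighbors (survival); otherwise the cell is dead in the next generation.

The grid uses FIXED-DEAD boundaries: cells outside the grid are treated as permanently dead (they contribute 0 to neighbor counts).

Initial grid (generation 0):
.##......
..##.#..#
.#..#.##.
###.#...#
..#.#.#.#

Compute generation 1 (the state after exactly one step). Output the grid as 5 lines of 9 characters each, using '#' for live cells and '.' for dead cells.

Answer: .###.....
...#####.
#...#.###
#.#.#.#.#
..#..#.#.

Derivation:
Simulating step by step:
Generation 0 (given above): 19 live cells
Generation 1: 21 live cells
(generation 1 grid is the final answer)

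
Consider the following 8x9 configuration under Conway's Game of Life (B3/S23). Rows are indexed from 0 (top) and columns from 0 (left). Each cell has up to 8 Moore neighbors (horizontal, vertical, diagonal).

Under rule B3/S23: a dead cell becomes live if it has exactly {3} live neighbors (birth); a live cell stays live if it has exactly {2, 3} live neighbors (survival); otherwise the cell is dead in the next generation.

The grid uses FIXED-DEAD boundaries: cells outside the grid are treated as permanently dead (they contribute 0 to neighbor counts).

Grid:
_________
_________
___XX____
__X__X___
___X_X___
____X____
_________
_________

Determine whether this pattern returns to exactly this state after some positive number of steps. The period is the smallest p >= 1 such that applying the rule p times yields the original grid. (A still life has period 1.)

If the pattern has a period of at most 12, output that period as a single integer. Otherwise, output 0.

Answer: 1

Derivation:
Simulating and comparing each generation to the original:
Gen 0 (original, given above): 7 live cells
Gen 1: 7 live cells, MATCHES original -> period = 1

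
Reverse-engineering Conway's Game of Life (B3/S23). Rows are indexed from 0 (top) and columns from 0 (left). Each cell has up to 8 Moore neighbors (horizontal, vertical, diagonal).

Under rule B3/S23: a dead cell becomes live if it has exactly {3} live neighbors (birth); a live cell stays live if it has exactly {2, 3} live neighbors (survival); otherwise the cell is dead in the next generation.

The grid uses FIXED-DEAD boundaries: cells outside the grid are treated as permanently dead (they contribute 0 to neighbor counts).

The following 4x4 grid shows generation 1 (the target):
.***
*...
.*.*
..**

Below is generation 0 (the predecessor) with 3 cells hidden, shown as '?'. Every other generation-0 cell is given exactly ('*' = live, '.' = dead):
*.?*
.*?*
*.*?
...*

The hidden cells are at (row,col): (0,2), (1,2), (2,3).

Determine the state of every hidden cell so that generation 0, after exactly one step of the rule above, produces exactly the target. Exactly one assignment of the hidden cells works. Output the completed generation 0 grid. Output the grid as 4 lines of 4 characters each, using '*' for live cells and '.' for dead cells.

Hidden generation-0 cells (in order): (0,2), (1,2), (2,3).
A hidden cell only influences target cells in its own 3x3 neighborhood. Try each of the 2^3 = 8 assignments, step the completed generation 0 forward once under B3/S23, and compare with the target:
  (0,2)=. (1,2)=. (2,3)=. -> step gives (0,1)='.' but target has '*' -> reject
  (0,2)=. (1,2)=. (2,3)=* -> step gives (0,1)='.' but target has '*' -> reject
  (0,2)=. (1,2)=* (2,3)=. -> step gives (0,2)='.' but target has '*' -> reject
  (0,2)=. (1,2)=* (2,3)=* -> step gives (0,2)='.' but target has '*' -> reject
  (0,2)=* (1,2)=. (2,3)=. -> step gives (1,3)='*' but target has '.' -> reject
  (0,2)=* (1,2)=. (2,3)=* -> step reproduces the target at every cell -> ACCEPT
  (0,2)=* (1,2)=* (2,3)=. -> step gives (0,1)='.' but target has '*' -> reject
  (0,2)=* (1,2)=* (2,3)=* -> step gives (0,1)='.' but target has '*' -> reject
Unique solution: (0,2)=live, (1,2)=dead, (2,3)=live.
Check: live-neighbor counts of every cell in the completed generation 0:
1332
3464
1343
1232
Applying B3/S23 to generation 0 with these counts gives:
.***
*...
.*.*
..**
which matches the target exactly.

Answer: *.**
.*.*
*.**
...*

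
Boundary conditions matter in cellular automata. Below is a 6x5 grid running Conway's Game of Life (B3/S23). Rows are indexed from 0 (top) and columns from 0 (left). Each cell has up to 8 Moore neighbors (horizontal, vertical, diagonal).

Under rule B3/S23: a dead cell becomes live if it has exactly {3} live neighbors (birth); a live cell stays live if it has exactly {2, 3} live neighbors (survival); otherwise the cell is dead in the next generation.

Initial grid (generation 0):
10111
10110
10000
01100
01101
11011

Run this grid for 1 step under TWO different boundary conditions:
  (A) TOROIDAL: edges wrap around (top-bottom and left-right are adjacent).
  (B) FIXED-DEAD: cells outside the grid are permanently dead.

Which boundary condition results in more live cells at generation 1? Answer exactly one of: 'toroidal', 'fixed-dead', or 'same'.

Answer: fixed-dead

Derivation:
Under TOROIDAL boundary, generation 1:
00000
10100
10011
00110
00001
00000
Population = 8

Under FIXED-DEAD boundary, generation 1:
00101
10101
10010
10110
00001
11011
Population = 15

Comparison: toroidal=8, fixed-dead=15 -> fixed-dead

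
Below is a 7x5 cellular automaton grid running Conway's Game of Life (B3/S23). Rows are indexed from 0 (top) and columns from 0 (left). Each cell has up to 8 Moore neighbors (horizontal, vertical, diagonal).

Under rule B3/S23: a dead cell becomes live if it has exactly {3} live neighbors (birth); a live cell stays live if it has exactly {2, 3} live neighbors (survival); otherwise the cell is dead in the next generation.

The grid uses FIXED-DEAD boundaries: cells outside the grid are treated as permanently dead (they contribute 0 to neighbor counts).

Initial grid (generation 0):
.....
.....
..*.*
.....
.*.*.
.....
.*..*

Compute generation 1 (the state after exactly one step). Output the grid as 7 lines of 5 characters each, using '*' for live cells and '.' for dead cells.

Simulating step by step:
Generation 0 (given above): 6 live cells
Generation 1: 3 live cells
(generation 1 grid is the final answer)

Answer: .....
.....
.....
..**.
.....
..*..
.....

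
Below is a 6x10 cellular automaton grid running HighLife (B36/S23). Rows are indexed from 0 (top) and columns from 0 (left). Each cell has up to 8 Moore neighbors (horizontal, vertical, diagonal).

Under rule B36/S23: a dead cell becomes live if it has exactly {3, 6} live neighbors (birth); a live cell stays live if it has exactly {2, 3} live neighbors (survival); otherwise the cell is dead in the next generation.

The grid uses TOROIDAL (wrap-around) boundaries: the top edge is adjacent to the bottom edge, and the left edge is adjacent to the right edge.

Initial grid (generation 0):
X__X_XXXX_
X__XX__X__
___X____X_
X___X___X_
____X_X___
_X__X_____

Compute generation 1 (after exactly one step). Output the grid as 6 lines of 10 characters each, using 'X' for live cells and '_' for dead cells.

Simulating step by step:
Generation 0 (given above): 19 live cells
Generation 1: 24 live cells
(generation 1 grid is the final answer)

Answer: XXXX_XXXXX
__XX_X____
___X___XX_
___XXX_X_X
___XX_____
___XX_____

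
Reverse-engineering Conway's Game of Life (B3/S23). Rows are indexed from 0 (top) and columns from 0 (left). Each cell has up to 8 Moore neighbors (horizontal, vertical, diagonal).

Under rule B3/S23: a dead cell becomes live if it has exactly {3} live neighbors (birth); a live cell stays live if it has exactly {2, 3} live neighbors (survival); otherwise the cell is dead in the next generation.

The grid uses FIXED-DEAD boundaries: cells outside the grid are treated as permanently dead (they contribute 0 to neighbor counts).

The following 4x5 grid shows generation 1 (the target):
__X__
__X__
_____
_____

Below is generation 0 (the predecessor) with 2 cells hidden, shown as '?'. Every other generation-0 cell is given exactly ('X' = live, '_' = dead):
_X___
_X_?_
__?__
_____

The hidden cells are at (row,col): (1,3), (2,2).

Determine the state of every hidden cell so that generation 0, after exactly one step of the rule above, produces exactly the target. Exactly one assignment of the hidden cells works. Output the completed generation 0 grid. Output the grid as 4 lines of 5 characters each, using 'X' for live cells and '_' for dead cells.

Hidden generation-0 cells (in order): (1,3), (2,2).
A hidden cell only influences target cells in its own 3x3 neighborhood. Try each of the 2^2 = 4 assignments, step the completed generation 0 forward once under B3/S23, and compare with the target:
  (1,3)=_ (2,2)=_ -> step gives (0,2)='_' but target has 'X' -> reject
  (1,3)=_ (2,2)=X -> step gives (0,2)='_' but target has 'X' -> reject
  (1,3)=X (2,2)=_ -> step reproduces the target at every cell -> ACCEPT
  (1,3)=X (2,2)=X -> step gives (1,1)='X' but target has '_' -> reject
Unique solution: (1,3)=live, (2,2)=dead.
Check: live-neighbor counts of every cell in the completed generation 0:
21311
21301
11211
00000
Applying B3/S23 to generation 0 with these counts gives:
__X__
__X__
_____
_____
which matches the target exactly.

Answer: _X___
_X_X_
_____
_____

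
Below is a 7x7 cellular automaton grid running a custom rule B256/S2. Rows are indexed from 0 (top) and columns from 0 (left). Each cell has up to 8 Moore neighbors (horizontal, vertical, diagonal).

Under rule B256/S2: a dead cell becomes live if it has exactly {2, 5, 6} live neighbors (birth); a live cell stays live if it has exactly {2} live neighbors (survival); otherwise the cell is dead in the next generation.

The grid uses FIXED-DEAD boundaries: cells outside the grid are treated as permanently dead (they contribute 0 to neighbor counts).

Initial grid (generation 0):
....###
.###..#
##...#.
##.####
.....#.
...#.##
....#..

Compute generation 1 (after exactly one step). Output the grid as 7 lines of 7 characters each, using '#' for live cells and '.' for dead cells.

Answer: .#..#.#
...#.#.
..#.#..
.......
##..#.#
......#
...##.#

Derivation:
Simulating step by step:
Generation 0 (given above): 21 live cells
Generation 1: 15 live cells
(generation 1 grid is the final answer)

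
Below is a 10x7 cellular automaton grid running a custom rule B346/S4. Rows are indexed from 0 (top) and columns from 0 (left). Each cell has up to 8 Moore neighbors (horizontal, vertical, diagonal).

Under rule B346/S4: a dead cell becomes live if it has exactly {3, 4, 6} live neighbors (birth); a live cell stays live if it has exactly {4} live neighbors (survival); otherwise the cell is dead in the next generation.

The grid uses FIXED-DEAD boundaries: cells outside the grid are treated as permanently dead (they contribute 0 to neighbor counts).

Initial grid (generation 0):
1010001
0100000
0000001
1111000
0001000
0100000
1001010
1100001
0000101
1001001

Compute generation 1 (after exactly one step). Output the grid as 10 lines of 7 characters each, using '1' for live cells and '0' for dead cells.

Simulating step by step:
Generation 0 (given above): 22 live cells
Generation 1: 16 live cells
(generation 1 grid is the final answer)

Answer: 0100000
0000000
1110000
0000000
1100000
0010100
0110000
0000110
1100010
0000010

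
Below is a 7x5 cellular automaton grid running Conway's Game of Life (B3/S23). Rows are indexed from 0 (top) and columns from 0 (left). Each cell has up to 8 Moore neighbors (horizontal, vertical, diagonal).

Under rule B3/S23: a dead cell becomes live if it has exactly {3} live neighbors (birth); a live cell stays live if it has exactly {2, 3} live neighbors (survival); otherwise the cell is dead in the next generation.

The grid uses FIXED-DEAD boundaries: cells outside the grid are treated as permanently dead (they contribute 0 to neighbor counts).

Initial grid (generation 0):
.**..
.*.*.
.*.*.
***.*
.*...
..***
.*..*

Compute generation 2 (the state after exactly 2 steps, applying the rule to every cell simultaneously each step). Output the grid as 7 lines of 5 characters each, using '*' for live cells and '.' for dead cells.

Simulating step by step:
Generation 0 (given above): 16 live cells
Generation 1: 17 live cells
.**..
**.*.
...**
*..*.
*...*
.****
..*.*
Generation 2: 20 live cells
(generation 2 grid is the final answer)

Answer: ***..
**.**
**.**
...*.
*...*
.**.*
.**.*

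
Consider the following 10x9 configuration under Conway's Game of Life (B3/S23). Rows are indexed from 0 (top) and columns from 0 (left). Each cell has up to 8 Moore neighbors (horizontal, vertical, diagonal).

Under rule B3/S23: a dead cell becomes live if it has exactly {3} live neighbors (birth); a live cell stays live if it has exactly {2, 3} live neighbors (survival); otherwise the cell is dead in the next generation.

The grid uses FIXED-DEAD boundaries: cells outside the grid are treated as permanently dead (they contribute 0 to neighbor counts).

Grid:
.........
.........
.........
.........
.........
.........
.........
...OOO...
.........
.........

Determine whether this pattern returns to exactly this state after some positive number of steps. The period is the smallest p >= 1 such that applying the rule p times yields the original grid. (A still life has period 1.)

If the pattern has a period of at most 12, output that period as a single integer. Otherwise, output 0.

Answer: 2

Derivation:
Simulating and comparing each generation to the original:
Gen 0 (original, given above): 3 live cells
Gen 1: 3 live cells, differs from original
Gen 2: 3 live cells, MATCHES original -> period = 2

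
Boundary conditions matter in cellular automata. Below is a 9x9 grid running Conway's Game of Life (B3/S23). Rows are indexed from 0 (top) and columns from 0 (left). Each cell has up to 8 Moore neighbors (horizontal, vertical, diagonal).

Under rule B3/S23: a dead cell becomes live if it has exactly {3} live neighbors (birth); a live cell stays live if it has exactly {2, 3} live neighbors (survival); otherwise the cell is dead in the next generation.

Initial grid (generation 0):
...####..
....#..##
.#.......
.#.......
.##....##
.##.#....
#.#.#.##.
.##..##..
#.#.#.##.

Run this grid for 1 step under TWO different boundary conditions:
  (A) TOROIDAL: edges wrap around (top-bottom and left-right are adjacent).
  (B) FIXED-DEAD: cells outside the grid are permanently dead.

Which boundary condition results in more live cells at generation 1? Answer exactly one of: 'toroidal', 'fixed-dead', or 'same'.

Under TOROIDAL boundary, generation 1:
.........
...##.##.
#........
.#.......
...#.....
.....##..
#...#.##.
#.#.#....
..#....#.
Population = 18

Under FIXED-DEAD boundary, generation 1:
...#####.
...##.##.
.........
##.......
#..#.....
#....##.#
#...#.##.
#.#.#....
..##..##.
Population = 28

Comparison: toroidal=18, fixed-dead=28 -> fixed-dead

Answer: fixed-dead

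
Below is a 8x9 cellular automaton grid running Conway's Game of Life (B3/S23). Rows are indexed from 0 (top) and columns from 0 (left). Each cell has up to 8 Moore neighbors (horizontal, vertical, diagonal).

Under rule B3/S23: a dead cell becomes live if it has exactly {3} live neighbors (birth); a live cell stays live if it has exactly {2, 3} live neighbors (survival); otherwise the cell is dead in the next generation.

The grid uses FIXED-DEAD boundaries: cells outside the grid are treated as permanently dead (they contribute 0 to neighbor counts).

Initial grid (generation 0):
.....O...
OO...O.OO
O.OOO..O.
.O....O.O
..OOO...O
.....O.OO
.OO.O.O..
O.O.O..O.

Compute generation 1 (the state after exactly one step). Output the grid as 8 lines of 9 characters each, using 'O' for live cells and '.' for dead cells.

Simulating step by step:
Generation 0 (given above): 29 live cells
Generation 1: 34 live cells
(generation 1 grid is the final answer)

Answer: ......O..
OOOO.O.OO
O.OOOO...
.O...O..O
..OOOOO.O
.O...OOOO
.OO.O.O.O
..O..O...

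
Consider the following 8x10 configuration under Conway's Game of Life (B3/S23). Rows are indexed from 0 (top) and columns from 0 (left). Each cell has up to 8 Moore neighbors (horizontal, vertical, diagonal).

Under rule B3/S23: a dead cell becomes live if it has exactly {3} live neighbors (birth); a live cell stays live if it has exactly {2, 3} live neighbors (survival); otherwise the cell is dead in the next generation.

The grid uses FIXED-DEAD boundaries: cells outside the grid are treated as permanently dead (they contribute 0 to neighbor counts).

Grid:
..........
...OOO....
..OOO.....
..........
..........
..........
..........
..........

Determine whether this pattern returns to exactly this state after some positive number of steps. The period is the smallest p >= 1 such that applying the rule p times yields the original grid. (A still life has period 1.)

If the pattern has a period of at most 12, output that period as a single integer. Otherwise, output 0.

Answer: 2

Derivation:
Simulating and comparing each generation to the original:
Gen 0 (original, given above): 6 live cells
Gen 1: 6 live cells, differs from original
Gen 2: 6 live cells, MATCHES original -> period = 2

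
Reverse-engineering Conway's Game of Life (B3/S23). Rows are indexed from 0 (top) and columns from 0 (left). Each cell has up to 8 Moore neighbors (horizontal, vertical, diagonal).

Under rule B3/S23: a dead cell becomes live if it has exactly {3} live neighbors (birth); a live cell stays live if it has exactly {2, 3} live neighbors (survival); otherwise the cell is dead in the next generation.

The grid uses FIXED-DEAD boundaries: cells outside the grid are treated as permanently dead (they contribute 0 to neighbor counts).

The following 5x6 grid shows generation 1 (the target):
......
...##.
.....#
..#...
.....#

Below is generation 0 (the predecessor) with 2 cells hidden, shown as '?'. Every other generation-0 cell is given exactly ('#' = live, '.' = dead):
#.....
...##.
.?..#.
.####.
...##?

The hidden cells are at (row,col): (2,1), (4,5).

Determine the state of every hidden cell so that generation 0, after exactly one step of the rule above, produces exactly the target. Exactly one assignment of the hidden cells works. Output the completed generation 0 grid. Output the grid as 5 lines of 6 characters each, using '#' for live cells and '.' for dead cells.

Hidden generation-0 cells (in order): (2,1), (4,5).
A hidden cell only influences target cells in its own 3x3 neighborhood. Try each of the 2^2 = 4 assignments, step the completed generation 0 forward once under B3/S23, and compare with the target:
  (2,1)=. (4,5)=. -> step gives (3,5)='#' but target has '.' -> reject
  (2,1)=. (4,5)=# -> step reproduces the target at every cell -> ACCEPT
  (2,1)=# (4,5)=. -> step gives (2,1)='#' but target has '.' -> reject
  (2,1)=# (4,5)=# -> step gives (2,1)='#' but target has '.' -> reject
Unique solution: (2,1)=dead, (4,5)=live.
Check: live-neighbor counts of every cell in the completed generation 0:
011221
111222
124643
113554
124442
Applying B3/S23 to generation 0 with these counts gives:
......
...##.
.....#
..#...
.....#
which matches the target exactly.

Answer: #.....
...##.
....#.
.####.
...###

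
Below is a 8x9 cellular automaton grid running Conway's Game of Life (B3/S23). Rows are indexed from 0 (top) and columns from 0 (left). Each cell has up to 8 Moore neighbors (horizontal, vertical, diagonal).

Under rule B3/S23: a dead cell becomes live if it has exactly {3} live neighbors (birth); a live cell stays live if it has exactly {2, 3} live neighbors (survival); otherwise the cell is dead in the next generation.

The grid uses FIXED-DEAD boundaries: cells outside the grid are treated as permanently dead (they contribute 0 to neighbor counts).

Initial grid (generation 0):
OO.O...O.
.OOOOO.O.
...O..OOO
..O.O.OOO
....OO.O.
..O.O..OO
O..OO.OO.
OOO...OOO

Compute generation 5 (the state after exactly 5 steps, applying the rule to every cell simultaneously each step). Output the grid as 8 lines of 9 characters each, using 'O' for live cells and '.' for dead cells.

Simulating step by step:
Generation 0 (given above): 37 live cells
Generation 1: 20 live cells
OO.O..O..
OO...O...
.O.......
....O....
....O....
........O
O...O....
OOOO.OO.O
Generation 2: 17 live cells
OOO......
.........
OO.......
.........
.........
.........
O.OOOO.O.
OOOOOO...
Generation 3: 10 live cells
.O.......
..O......
.........
.........
.........
...OO....
O....OO..
O....OO..
Generation 4: 5 live cells
.........
.........
.........
.........
.........
....OO...
......O..
.....OO..
Generation 5: 5 live cells
(generation 5 grid is the final answer)

Answer: .........
.........
.........
.........
.........
.....O...
....O.O..
.....OO..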